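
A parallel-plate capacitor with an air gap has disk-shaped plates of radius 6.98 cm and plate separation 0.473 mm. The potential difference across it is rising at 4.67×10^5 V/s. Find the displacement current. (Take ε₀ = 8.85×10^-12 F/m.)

E = V/d so dE/dt = (dV/dt)/d = 9.873×10^8 V/(m·s), and I_d = ε₀ A dE/dt = (8.85×10^-12)(0.01531)(9.873×10^8) = 1.34×10^-4 A.

1.34×10^-4 A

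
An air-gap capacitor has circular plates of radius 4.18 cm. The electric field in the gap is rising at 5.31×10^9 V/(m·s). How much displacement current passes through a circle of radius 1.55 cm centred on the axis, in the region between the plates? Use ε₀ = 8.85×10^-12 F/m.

Through the whole plate area (πR² = 5.489×10^-3 m²), I_d = ε₀ πR² dE/dt = 2.579×10^-4 A.
Through an area πr² the displacement current is I_d·(πr²/πR²) = I_d (r/R)² = 3.55×10^-5 A.

3.55×10^-5 A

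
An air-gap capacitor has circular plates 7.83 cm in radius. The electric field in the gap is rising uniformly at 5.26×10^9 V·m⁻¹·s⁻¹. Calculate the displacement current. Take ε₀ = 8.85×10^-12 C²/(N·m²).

With a uniform field, Φ_E = EA, so I_d = ε₀ A dE/dt = 8.97×10^-4 A.

8.97×10^-4 A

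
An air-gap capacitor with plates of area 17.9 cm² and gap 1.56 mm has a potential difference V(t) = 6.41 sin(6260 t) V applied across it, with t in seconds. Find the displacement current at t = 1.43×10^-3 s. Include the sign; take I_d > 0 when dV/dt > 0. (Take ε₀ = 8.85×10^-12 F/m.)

-3.63×10^-7 A

dE/dt = (V₀ω/d)·cos(ωt) with ωt = 8.9518 rad: (6.41)(6260)(-0.8902)/(1.56×10^-3) = -2.290×10^7 V/(m·s).
I_d = ε₀ A dE/dt = (8.85×10^-12)(1.79×10^-3)(-2.290×10^7) = -3.63×10^-7 A.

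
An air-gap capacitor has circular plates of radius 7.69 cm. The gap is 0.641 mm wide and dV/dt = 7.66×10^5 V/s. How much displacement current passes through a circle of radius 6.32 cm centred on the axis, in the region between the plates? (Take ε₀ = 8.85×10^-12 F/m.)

1.33×10^-4 A

With E = V/d, dE/dt = 1.195×10^9 V/(m·s) and πR² = 0.01858 m², giving I_d = ε₀ πR² dE/dt = 1.965×10^-4 A.
Since J_d is uniform, the enclosed fraction is (r/R)² = 0.6754, giving I_d,enc = 1.33×10^-4 A.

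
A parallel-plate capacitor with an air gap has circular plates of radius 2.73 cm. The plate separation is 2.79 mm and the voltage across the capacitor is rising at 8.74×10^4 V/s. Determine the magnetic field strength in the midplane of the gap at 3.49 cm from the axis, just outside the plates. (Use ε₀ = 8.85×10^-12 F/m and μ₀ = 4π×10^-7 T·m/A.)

I_d = C dV/dt with C = ε₀πR²/d = 7.426×10^-12 F, so I_d = (7.426×10^-12)(8.74×10^4) = 6.490×10^-7 A.
For r ≥ R the full I_d is enclosed: B = μ₀ I_d/(2πr) = (4π×10^-7)(6.490×10^-7)/(2π·0.0349) = 3.72×10^-12 T.

3.72×10^-12 T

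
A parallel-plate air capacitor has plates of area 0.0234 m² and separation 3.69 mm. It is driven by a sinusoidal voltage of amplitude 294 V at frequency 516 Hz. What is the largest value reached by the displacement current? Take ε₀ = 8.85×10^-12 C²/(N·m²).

C = ε₀A/d = (8.85×10^-12)(0.0234)/(3.69×10^-3) = 5.612×10^-11 F; ω = 2πf = 3242 rad/s.
I_d = C dV/dt, so |I_d|_max = C V₀ ω = (5.612×10^-11)(294)(3242) = 5.35×10^-5 A.

5.35×10^-5 A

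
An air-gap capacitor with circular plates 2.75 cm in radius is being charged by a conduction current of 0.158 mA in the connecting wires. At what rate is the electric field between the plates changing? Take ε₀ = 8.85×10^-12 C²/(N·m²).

By continuity, I_d in the gap equals the 0.158 mA flowing in the wire.
Since I_d = ε₀ A dE/dt, dE/dt = I_d/(ε₀A) = (1.58×10^-4)/((8.85×10^-12)(2.376×10^-3)) = 7.51×10^9 V/(m·s).

7.51×10^9 V/(m·s)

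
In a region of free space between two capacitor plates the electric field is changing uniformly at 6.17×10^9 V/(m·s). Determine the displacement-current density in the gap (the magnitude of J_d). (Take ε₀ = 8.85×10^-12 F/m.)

The displacement-current density is ε₀ ∂E/∂t = (8.85×10^-12)(6.17×10^9) = 0.0546 A/m².

0.0546 A/m²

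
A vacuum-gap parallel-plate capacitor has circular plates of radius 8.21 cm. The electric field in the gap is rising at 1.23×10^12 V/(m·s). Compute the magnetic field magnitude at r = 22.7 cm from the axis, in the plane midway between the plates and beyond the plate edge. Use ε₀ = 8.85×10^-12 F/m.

Total displacement current: I_d = ε₀(πR²)(dE/dt) = (8.85×10^-12)(0.02118)(1.23×10^12) = 0.2306 A.
With r > R the enclosed displacement current is the full I_d; B = μ₀ I_d / (2πr) = 2.03×10^-7 T.

2.03×10^-7 T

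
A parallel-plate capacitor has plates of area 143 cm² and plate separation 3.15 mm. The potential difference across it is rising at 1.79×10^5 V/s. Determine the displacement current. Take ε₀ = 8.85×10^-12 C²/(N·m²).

7.19×10^-6 A

The displacement current equals the charging current C dV/dt. With C = ε₀A/d = (8.85×10^-12)(0.0143)/(3.15×10^-3) = 4.018×10^-11 F, I_d = (4.018×10^-11)(1.79×10^5) = 7.19×10^-6 A.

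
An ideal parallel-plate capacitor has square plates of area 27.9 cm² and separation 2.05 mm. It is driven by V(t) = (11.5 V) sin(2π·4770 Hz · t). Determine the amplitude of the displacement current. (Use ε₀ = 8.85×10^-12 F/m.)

C = ε₀A/d = (8.85×10^-12)(2.79×10^-3)/(2.05×10^-3) = 1.204×10^-11 F; ω = 2πf = 2.997×10^4 rad/s.
I_d = C dV/dt, so |I_d|_max = C V₀ ω = (1.204×10^-11)(11.5)(2.997×10^4) = 4.15×10^-6 A.

4.15×10^-6 A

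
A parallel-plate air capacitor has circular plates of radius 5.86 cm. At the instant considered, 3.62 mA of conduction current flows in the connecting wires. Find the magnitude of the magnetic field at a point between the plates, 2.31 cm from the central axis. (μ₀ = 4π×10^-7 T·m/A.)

4.87×10^-9 T

By continuity the displacement current in the gap matches the conduction current: I_d = 3.62×10^-3 A.
For r < R the Ampère–Maxwell law gives B(2πr) = μ₀ I_d (r²/R²), so B = μ₀ I_d r/(2πR²) = (4π×10^-7)(3.62×10^-3)(0.0231)/(2π·0.0586²) = 4.87×10^-9 T.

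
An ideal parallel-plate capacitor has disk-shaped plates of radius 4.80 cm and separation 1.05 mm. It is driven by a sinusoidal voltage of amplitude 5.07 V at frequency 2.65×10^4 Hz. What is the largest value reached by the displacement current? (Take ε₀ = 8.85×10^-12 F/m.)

C = ε₀A/d = (8.85×10^-12)(7.238×10^-3)/(1.05×10^-3) = 6.101×10^-11 F; ω = 2πf = 1.665×10^5 rad/s.
I_d = C dV/dt, so |I_d|_max = C V₀ ω = (6.101×10^-11)(5.07)(1.665×10^5) = 5.15×10^-5 A.

5.15×10^-5 A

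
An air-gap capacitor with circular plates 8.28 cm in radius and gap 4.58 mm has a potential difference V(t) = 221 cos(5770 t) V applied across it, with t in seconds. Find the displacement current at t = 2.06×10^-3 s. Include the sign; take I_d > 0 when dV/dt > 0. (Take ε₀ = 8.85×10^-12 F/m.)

dV/dt = (221)(5770)·−sin(11.8862) = 8.020×10^5 V/s.
I_d = C dV/dt with C = ε₀A/d = (8.85×10^-12)(0.02154)/(4.58×10^-3) = 4.162×10^-11 F, so I_d = (4.162×10^-11)(8.020×10^5) = 3.34×10^-5 A.

3.34×10^-5 A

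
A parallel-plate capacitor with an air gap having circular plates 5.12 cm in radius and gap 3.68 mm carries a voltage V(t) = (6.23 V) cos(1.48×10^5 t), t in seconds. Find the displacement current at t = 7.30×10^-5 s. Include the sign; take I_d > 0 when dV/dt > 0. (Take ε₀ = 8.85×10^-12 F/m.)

1.79×10^-5 A

dV/dt = (6.23)(1.48×10^5)·−sin(10.804) = 9.052×10^5 V/s.
I_d = C dV/dt with C = ε₀A/d = (8.85×10^-12)(8.235×10^-3)/(3.68×10^-3) = 1.980×10^-11 F, so I_d = (1.980×10^-11)(9.052×10^5) = 1.79×10^-5 A.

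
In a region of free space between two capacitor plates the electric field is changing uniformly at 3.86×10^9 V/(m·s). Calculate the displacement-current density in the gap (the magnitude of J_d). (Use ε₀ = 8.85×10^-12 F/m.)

0.0342 A/m²

J_d = ε₀ ∂E/∂t, so J_d = 0.0342 A/m².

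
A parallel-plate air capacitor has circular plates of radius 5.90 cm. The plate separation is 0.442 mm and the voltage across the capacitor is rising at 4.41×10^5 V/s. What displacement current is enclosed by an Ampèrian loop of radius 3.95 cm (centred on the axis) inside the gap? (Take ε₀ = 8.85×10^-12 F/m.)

I_d = C dV/dt with C = ε₀πR²/d = 2.190×10^-10 F, so I_d = (2.190×10^-10)(4.41×10^5) = 9.658×10^-5 A.
Through an area πr² the displacement current is I_d·(πr²/πR²) = I_d (r/R)² = 4.33×10^-5 A.

4.33×10^-5 A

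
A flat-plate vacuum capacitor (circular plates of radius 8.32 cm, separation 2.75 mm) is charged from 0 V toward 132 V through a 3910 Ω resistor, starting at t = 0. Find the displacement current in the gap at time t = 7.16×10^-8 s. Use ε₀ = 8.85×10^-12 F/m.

0.0260 A

C = ε₀A/d = (8.85×10^-12)(0.02175)/(2.75×10^-3) = 7.000×10^-11 F, so τ = RC = 2.737×10^-7 s.
The conduction current is I(t) = (V₀/R) e^(−t/τ), and the displacement current between the plates equals it.
t/τ = 0.2616; I_d = (132/3910) · e^(−0.2616) = (0.03376)(0.7698) = 0.0260 A.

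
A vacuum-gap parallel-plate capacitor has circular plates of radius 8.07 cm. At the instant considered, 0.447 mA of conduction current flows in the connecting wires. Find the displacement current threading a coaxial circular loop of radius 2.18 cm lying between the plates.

By continuity the displacement current in the gap matches the conduction current: I_d = 4.47×10^-4 A.
Since J_d is uniform, the enclosed fraction is (r/R)² = 0.07297, giving I_d,enc = 3.26×10^-5 A.

3.26×10^-5 A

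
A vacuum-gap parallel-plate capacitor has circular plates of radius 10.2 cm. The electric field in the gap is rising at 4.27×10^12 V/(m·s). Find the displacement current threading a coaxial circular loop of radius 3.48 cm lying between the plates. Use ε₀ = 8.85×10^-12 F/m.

I_d = ε₀ dΦ_E/dt = ε₀ πR² (dE/dt) = (8.85×10^-12)(0.03269)(4.27×10^12) = 1.235 A through the full plate area.
Since J_d is uniform, the enclosed fraction is (r/R)² = 0.1164, giving I_d,enc = 0.144 A.

0.144 A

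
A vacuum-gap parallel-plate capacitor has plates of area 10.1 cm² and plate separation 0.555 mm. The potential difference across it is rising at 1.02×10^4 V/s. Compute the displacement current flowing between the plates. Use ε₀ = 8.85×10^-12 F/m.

The displacement current equals the charging current C dV/dt. With C = ε₀A/d = (8.85×10^-12)(1.01×10^-3)/(5.55×10^-4) = 1.611×10^-11 F, I_d = (1.611×10^-11)(1.02×10^4) = 1.64×10^-7 A.

1.64×10^-7 A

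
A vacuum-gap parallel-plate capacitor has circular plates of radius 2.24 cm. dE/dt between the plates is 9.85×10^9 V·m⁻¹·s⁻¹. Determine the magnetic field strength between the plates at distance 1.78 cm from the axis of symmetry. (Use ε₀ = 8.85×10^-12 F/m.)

9.75×10^-10 T

Total displacement current: I_d = ε₀(πR²)(dE/dt) = (8.85×10^-12)(1.576×10^-3)(9.85×10^9) = 1.374×10^-4 A.
∮B·dl = μ₀ I_d,enc with I_d,enc = I_d r²/R² = 8.676×10^-5 A; so B = μ₀ I_d,enc/(2πr) = 9.75×10^-10 T.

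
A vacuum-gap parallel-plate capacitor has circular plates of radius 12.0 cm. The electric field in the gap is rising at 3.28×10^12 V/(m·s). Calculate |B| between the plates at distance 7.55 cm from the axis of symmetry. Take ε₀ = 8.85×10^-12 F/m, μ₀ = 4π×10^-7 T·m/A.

1.38×10^-6 T

Total displacement current: I_d = ε₀(πR²)(dE/dt) = (8.85×10^-12)(0.04524)(3.28×10^12) = 1.313 A.
∮B·dl = μ₀ I_d,enc with I_d,enc = I_d r²/R² = 0.5198 A; so B = μ₀ I_d,enc/(2πr) = 1.38×10^-6 T.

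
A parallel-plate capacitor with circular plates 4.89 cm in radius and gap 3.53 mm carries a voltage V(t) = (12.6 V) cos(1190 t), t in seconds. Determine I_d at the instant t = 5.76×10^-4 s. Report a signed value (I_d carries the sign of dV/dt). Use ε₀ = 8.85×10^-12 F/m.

-1.79×10^-7 A

dE/dt = (V₀ω/d)·−sin(ωt) with ωt = 0.68544 rad: (12.6)(1190)(-0.6330)/(3.53×10^-3) = -2.689×10^6 V/(m·s).
I_d = ε₀ A dE/dt = (8.85×10^-12)(7.512×10^-3)(-2.689×10^6) = -1.79×10^-7 A.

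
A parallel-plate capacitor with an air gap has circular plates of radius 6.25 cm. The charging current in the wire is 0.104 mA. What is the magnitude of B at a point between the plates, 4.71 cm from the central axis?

No conduction current crosses the gap, so I_d there equals the 1.04×10^-4 A in the leads.
An Ampèrian loop of radius r encloses a fraction (r/R)² of I_d. Then B·2πr = μ₀ I_d (r/R)², giving B = μ₀ I_d r/(2πR²) = 2.51×10^-10 T.

2.51×10^-10 T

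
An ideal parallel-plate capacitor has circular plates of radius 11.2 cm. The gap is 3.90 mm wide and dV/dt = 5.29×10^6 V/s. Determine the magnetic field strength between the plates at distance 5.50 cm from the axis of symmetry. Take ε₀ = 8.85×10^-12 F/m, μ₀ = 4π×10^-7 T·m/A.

4.15×10^-10 T

With E = V/d, dE/dt = 1.356×10^9 V/(m·s) and πR² = 0.03941 m², giving I_d = ε₀ πR² dE/dt = 4.729×10^-4 A.
∮B·dl = μ₀ I_d,enc with I_d,enc = I_d r²/R² = 1.140×10^-4 A; so B = μ₀ I_d,enc/(2πr) = 4.15×10^-10 T.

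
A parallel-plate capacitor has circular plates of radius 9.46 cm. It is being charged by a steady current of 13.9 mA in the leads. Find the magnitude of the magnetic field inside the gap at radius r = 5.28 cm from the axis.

1.64×10^-8 T

No conduction current crosses the gap, so I_d there equals the 0.0139 A in the leads.
An Ampèrian loop of radius r encloses a fraction (r/R)² of I_d. Then B·2πr = μ₀ I_d (r/R)², giving B = μ₀ I_d r/(2πR²) = 1.64×10^-8 T.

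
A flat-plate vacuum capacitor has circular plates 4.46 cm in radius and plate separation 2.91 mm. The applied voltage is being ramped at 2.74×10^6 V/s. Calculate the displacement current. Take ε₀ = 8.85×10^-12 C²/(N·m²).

The field between the plates is E = V/d, so dE/dt = (2.74×10^6)/(2.91×10^-3 m) = 9.416×10^8 V/(m·s).
I_d = ε₀ A (dE/dt) = (8.85×10^-12)(6.249×10^-3)(9.416×10^8) = 5.21×10^-5 A.

5.21×10^-5 A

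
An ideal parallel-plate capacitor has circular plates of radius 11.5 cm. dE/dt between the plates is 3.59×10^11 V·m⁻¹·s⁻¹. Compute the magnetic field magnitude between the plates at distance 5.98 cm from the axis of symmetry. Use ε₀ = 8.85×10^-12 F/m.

Total displacement current: I_d = ε₀(πR²)(dE/dt) = (8.85×10^-12)(0.04155)(3.59×10^11) = 0.1320 A.
An Ampèrian loop of radius r encloses a fraction (r/R)² of I_d. Then B·2πr = μ₀ I_d (r/R)², giving B = μ₀ I_d r/(2πR²) = 1.19×10^-7 T.

1.19×10^-7 T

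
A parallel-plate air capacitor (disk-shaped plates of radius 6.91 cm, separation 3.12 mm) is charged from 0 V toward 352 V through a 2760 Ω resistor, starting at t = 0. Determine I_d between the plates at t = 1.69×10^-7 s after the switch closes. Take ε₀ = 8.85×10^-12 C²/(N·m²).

0.0302 A

C = ε₀A/d = (8.85×10^-12)(0.01500)/(3.12×10^-3) = 4.255×10^-11 F and τ = RC = 1.174×10^-7 s. I_d in the gap equals the RC charging current.
I_d(t) = (V₀/R) e^(−t/τ) = 0.1275 · e^(−1.440) = 0.0302 A.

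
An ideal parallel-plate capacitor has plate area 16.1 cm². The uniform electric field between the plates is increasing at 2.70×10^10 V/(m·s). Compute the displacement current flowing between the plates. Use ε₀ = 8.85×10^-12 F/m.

3.85×10^-4 A

I_d = ε₀ A (dE/dt) = (8.85×10^-12)(1.61×10^-3 m²)(2.70×10^10) = 3.85×10^-4 A.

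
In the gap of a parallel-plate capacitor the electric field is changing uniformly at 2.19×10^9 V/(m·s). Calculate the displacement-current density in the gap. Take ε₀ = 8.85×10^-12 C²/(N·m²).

0.0194 A/m²

J_d = ε₀ dE/dt = (8.85×10^-12)(2.19×10^9) = 0.0194 A/m².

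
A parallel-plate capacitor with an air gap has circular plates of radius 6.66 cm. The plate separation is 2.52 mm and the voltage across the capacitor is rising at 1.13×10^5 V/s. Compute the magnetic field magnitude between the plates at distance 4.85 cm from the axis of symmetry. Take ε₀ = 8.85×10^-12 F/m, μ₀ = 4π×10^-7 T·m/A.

1.21×10^-11 T

dE/dt = (dV/dt)/d = 4.484×10^7 V/(m·s); I_d = ε₀(πR²)(dE/dt) = (8.85×10^-12)(0.01393)(4.484×10^7) = 5.528×10^-6 A.
An Ampèrian loop of radius r encloses a fraction (r/R)² of I_d. Then B·2πr = μ₀ I_d (r/R)², giving B = μ₀ I_d r/(2πR²) = 1.21×10^-11 T.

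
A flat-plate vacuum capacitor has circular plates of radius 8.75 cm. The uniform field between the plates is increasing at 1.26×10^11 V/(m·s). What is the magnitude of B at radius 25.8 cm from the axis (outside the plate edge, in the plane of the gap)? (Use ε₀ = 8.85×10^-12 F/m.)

Through the whole plate area (πR² = 0.02405 m²), I_d = ε₀ πR² dE/dt = 0.02682 A.
With r > R the enclosed displacement current is the full I_d; B = μ₀ I_d / (2πr) = 2.08×10^-8 T.

2.08×10^-8 T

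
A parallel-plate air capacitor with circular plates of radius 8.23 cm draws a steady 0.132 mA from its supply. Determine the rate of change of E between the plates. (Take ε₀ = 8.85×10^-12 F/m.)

7.01×10^8 V/(m·s)

By continuity, I_d in the gap equals the 0.132 mA flowing in the wire.
Then dE/dt = I_d/(ε₀A) = 7.01×10^8 V/(m·s).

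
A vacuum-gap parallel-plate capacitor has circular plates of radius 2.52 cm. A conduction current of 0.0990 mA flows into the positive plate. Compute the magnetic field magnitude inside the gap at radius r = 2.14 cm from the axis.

6.67×10^-10 T

By continuity the displacement current in the gap matches the conduction current: I_d = 9.90×10^-5 A.
∮B·dl = μ₀ I_d,enc with I_d,enc = I_d r²/R² = 7.139×10^-5 A; so B = μ₀ I_d,enc/(2πr) = 6.67×10^-10 T.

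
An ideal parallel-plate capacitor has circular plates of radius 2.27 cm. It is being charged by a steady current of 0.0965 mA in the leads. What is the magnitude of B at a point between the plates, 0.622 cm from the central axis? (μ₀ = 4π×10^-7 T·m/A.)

2.33×10^-10 T

Between the plates the displacement current equals the wire current: I_d = 0.0965 mA = 9.65×10^-5 A.
∮B·dl = μ₀ I_d,enc with I_d,enc = I_d r²/R² = 7.245×10^-6 A; so B = μ₀ I_d,enc/(2πr) = 2.33×10^-10 T.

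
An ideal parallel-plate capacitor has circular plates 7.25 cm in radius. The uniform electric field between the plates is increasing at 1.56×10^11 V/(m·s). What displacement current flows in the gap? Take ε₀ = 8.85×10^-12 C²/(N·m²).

0.0228 A

With a uniform field, Φ_E = EA, so I_d = ε₀ A dE/dt = 0.0228 A.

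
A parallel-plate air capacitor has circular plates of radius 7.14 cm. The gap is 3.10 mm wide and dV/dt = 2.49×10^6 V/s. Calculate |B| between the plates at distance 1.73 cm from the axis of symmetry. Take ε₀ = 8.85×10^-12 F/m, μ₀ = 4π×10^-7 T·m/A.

I_d = C dV/dt with C = ε₀πR²/d = 4.573×10^-11 F, so I_d = (4.573×10^-11)(2.49×10^6) = 1.139×10^-4 A.
∮B·dl = μ₀ I_d,enc with I_d,enc = I_d r²/R² = 6.687×10^-6 A; so B = μ₀ I_d,enc/(2πr) = 7.73×10^-11 T.

7.73×10^-11 T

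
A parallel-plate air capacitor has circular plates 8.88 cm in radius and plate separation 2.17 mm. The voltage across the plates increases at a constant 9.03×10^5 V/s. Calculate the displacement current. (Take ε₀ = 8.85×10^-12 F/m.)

9.12×10^-5 A

C = ε₀A/d = (8.85×10^-12)(0.02477)/(2.17×10^-3) = 1.010×10^-10 F.
I_d = C dV/dt = (1.010×10^-10)(9.03×10^5) = 9.12×10^-5 A.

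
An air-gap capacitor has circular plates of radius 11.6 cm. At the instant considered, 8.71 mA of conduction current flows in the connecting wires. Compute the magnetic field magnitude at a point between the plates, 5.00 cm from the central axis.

6.47×10^-9 T

Between the plates the displacement current equals the wire current: I_d = 8.71 mA = 8.71×10^-3 A.
For r < R the Ampère–Maxwell law gives B(2πr) = μ₀ I_d (r²/R²), so B = μ₀ I_d r/(2πR²) = (4π×10^-7)(8.71×10^-3)(0.0500)/(2π·0.116²) = 6.47×10^-9 T.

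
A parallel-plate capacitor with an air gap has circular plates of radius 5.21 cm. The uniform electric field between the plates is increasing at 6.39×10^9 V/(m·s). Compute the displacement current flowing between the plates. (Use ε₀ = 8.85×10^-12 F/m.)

4.82×10^-4 A

The displacement current is ε₀ times dΦ_E/dt = ε₀ A dE/dt = (8.85×10^-12)(8.528×10^-3)(6.39×10^9) = 4.82×10^-4 A.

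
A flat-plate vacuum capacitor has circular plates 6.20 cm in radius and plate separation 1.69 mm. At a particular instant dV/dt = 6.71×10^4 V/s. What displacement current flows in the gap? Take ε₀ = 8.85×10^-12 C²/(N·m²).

The field between the plates is E = V/d, so dE/dt = (6.71×10^4)/(1.69×10^-3 m) = 3.970×10^7 V/(m·s).
I_d = ε₀ A (dE/dt) = (8.85×10^-12)(0.01208)(3.970×10^7) = 4.24×10^-6 A.

4.24×10^-6 A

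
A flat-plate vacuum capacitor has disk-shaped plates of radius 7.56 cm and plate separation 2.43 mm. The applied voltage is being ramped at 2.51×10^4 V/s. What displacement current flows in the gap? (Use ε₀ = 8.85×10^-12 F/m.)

1.64×10^-6 A

The field between the plates is E = V/d, so dE/dt = (2.51×10^4)/(2.43×10^-3 m) = 1.033×10^7 V/(m·s).
I_d = ε₀ A (dE/dt) = (8.85×10^-12)(0.01796)(1.033×10^7) = 1.64×10^-6 A.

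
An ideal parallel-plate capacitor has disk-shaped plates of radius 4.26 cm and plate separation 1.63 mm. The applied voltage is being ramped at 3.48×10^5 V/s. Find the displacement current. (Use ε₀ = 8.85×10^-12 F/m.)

The field between the plates is E = V/d, so dE/dt = (3.48×10^5)/(1.63×10^-3 m) = 2.135×10^8 V/(m·s).
I_d = ε₀ A (dE/dt) = (8.85×10^-12)(5.701×10^-3)(2.135×10^8) = 1.08×10^-5 A.

1.08×10^-5 A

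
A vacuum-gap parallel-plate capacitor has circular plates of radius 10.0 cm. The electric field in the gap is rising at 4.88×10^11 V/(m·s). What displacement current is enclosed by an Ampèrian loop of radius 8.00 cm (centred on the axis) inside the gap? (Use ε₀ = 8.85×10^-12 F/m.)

0.0868 A

Total displacement current: I_d = ε₀(πR²)(dE/dt) = (8.85×10^-12)(0.03142)(4.88×10^11) = 0.1357 A.
Since J_d is uniform, the enclosed fraction is (r/R)² = 0.6400, giving I_d,enc = 0.0868 A.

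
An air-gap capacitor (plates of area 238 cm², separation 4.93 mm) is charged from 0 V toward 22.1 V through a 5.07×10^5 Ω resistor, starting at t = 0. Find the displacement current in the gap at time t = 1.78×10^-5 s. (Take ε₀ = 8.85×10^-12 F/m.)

1.92×10^-5 A

C = ε₀A/d = (8.85×10^-12)(0.0238)/(4.93×10^-3) = 4.272×10^-11 F, so τ = RC = 2.166×10^-5 s.
The conduction current is I(t) = (V₀/R) e^(−t/τ), and the displacement current between the plates equals it.
t/τ = 0.8218; I_d = (22.1/5.07×10^5) · e^(−0.8218) = (4.359×10^-5)(0.4396) = 1.92×10^-5 A.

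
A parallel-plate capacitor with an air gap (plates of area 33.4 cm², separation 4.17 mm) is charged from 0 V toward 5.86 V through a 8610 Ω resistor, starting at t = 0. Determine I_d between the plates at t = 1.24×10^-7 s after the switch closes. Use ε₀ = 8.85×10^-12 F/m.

8.92×10^-5 A

With C = ε₀A/d = (8.85×10^-12)(3.34×10^-3)/(4.17×10^-3) = 7.088×10^-12 F, the time constant is τ = RC = 6.103×10^-8 s, so t/τ = 2.032 and e^(−t/τ) = 0.1311.
I_d = I_cond = (V₀/R) e^(−t/τ) = (6.806×10^-4)(0.1311) = 8.92×10^-5 A.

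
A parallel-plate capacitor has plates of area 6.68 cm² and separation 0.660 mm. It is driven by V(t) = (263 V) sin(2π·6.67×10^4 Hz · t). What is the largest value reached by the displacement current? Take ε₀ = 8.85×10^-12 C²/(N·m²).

(dE/dt)_max = V₀ω/d = 1.670×10^11 V/(m·s); ω = 2πf = 4.191×10^5 rad/s.
I_d,max = ε₀ A (dE/dt)_max = (8.85×10^-12)(6.68×10^-4)(1.670×10^11) = 9.87×10^-4 A.

9.87×10^-4 A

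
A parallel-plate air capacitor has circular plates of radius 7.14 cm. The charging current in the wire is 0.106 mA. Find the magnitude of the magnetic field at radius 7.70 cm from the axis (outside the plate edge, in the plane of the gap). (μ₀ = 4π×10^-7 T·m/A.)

2.75×10^-10 T

By continuity the displacement current in the gap matches the conduction current: I_d = 1.06×10^-4 A.
For r ≥ R the full I_d is enclosed: B = μ₀ I_d/(2πr) = (4π×10^-7)(1.06×10^-4)/(2π·0.0770) = 2.75×10^-10 T.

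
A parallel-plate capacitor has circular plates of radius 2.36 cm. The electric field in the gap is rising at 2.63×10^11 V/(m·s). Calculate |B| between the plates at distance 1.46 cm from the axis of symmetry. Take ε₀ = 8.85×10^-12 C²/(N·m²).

Total displacement current: I_d = ε₀(πR²)(dE/dt) = (8.85×10^-12)(1.750×10^-3)(2.63×10^11) = 4.073×10^-3 A.
For r < R the Ampère–Maxwell law gives B(2πr) = μ₀ I_d (r²/R²), so B = μ₀ I_d r/(2πR²) = (4π×10^-7)(4.073×10^-3)(0.0146)/(2π·0.0236²) = 2.14×10^-8 T.

2.14×10^-8 T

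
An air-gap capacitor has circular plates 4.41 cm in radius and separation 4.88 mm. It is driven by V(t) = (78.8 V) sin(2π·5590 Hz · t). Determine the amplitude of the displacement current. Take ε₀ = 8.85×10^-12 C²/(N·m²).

3.07×10^-5 A

The displacement current equals the conduction current C dV/dt, which peaks at C V₀ ω.
With C = ε₀A/d = (8.85×10^-12)(6.110×10^-3)/(4.88×10^-3) = 1.108×10^-11 F and ω = 2πf = 3.512×10^4 rad/s, I_d,max = (1.108×10^-11)(78.8)(3.512×10^4) = 3.07×10^-5 A.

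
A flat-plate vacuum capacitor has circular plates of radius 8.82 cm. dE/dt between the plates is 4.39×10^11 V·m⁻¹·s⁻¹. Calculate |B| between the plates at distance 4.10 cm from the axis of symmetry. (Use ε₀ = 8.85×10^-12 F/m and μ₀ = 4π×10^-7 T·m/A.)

1.00×10^-7 T

I_d = ε₀ dΦ_E/dt = ε₀ πR² (dE/dt) = (8.85×10^-12)(0.02444)(4.39×10^11) = 0.09495 A through the full plate area.
For r < R the Ampère–Maxwell law gives B(2πr) = μ₀ I_d (r²/R²), so B = μ₀ I_d r/(2πR²) = (4π×10^-7)(0.09495)(0.0410)/(2π·0.0882²) = 1.00×10^-7 T.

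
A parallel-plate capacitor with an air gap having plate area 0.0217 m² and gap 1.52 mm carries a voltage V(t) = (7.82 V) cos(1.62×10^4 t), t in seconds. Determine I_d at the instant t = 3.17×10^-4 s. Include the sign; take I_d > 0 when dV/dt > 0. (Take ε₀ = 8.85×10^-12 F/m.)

1.46×10^-5 A

dE/dt = (V₀ω/d)·−sin(ωt) with ωt = 5.1354 rad: (7.82)(1.62×10^4)(0.9119)/(1.52×10^-3) = 7.600×10^7 V/(m·s).
I_d = ε₀ A dE/dt = (8.85×10^-12)(0.0217)(7.600×10^7) = 1.46×10^-5 A.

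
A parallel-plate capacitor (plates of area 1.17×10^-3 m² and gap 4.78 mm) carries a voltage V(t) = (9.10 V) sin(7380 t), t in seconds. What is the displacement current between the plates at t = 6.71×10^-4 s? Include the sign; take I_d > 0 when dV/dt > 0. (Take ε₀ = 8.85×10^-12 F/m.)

dV/dt = (9.10)(7380)·cos(4.95198) = 1.594×10^4 V/s.
I_d = C dV/dt with C = ε₀A/d = (8.85×10^-12)(1.17×10^-3)/(4.78×10^-3) = 2.166×10^-12 F, so I_d = (2.166×10^-12)(1.594×10^4) = 3.45×10^-8 A.

3.45×10^-8 A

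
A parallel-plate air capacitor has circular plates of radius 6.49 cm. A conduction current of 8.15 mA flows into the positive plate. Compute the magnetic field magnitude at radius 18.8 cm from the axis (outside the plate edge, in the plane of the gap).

8.67×10^-9 T

Between the plates the displacement current equals the wire current: I_d = 8.15 mA = 8.15×10^-3 A.
With r > R the enclosed displacement current is the full I_d; B = μ₀ I_d / (2πr) = 8.67×10^-9 T.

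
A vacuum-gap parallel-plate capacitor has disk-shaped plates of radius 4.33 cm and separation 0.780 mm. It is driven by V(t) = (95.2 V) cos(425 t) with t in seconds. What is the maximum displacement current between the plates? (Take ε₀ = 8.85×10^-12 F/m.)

2.70×10^-6 A

The displacement current equals the conduction current C dV/dt, which peaks at C V₀ ω.
With C = ε₀A/d = (8.85×10^-12)(5.890×10^-3)/(7.80×10^-4) = 6.683×10^-11 F and ω = 425 rad/s, I_d,max = (6.683×10^-11)(95.2)(425) = 2.70×10^-6 A.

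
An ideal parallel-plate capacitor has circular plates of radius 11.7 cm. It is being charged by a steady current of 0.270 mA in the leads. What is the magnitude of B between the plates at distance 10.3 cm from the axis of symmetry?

4.06×10^-10 T

By continuity the displacement current in the gap matches the conduction current: I_d = 2.70×10^-4 A.
∮B·dl = μ₀ I_d,enc with I_d,enc = I_d r²/R² = 2.093×10^-4 A; so B = μ₀ I_d,enc/(2πr) = 4.06×10^-10 T.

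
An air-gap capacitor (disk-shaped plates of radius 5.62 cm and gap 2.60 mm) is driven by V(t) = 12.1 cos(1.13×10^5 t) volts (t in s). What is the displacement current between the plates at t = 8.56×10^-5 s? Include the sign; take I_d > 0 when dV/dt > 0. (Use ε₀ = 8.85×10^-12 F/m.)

dE/dt = (V₀ω/d)·−sin(ωt) with ωt = 9.6728 rad: (12.1)(1.13×10^5)(0.2455)/(2.60×10^-3) = 1.291×10^8 V/(m·s).
I_d = ε₀ A dE/dt = (8.85×10^-12)(9.923×10^-3)(1.291×10^8) = 1.13×10^-5 A.

1.13×10^-5 A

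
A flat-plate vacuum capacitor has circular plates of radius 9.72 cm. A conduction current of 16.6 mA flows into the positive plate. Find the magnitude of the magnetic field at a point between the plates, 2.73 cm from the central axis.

9.59×10^-9 T

Between the plates the displacement current equals the wire current: I_d = 16.6 mA = 0.0166 A.
∮B·dl = μ₀ I_d,enc with I_d,enc = I_d r²/R² = 1.309×10^-3 A; so B = μ₀ I_d,enc/(2πr) = 9.59×10^-9 T.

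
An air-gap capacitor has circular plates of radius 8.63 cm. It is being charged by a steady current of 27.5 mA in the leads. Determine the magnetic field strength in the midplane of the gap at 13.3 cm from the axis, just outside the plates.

By continuity the displacement current in the gap matches the conduction current: I_d = 0.0275 A.
For r ≥ R the full I_d is enclosed: B = μ₀ I_d/(2πr) = (4π×10^-7)(0.0275)/(2π·0.133) = 4.14×10^-8 T.

4.14×10^-8 T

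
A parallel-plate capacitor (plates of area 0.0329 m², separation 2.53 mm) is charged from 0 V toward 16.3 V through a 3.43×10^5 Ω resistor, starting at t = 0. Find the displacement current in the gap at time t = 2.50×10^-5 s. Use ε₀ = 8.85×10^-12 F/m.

C = ε₀A/d = (8.85×10^-12)(0.0329)/(2.53×10^-3) = 1.151×10^-10 F and τ = RC = 3.948×10^-5 s. I_d in the gap equals the RC charging current.
I_d(t) = (V₀/R) e^(−t/τ) = 4.752×10^-5 · e^(−0.6332) = 2.52×10^-5 A.

2.52×10^-5 A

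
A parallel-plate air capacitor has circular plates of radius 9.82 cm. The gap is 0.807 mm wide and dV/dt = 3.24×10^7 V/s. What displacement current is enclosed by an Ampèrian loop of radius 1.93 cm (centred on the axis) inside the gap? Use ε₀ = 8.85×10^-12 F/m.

4.16×10^-4 A

dE/dt = (dV/dt)/d = 4.015×10^10 V/(m·s); I_d = ε₀(πR²)(dE/dt) = (8.85×10^-12)(0.03030)(4.015×10^10) = 0.01077 A.
The field is uniform, so I_d,enc = I_d (r/R)² = (0.01077)(1.93/9.82)² = 4.16×10^-4 A.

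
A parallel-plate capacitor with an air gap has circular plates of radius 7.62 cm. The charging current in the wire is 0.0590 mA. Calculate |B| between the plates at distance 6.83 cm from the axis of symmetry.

Between the plates the displacement current equals the wire current: I_d = 0.0590 mA = 5.90×10^-5 A.
For r < R the Ampère–Maxwell law gives B(2πr) = μ₀ I_d (r²/R²), so B = μ₀ I_d r/(2πR²) = (4π×10^-7)(5.90×10^-5)(0.0683)/(2π·0.0762²) = 1.39×10^-10 T.

1.39×10^-10 T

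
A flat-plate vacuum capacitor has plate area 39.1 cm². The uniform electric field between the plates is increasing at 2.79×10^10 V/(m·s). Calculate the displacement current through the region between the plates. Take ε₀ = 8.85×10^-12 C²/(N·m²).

The displacement current is ε₀ times dΦ_E/dt = ε₀ A dE/dt = (8.85×10^-12)(3.91×10^-3)(2.79×10^10) = 9.65×10^-4 A.

9.65×10^-4 A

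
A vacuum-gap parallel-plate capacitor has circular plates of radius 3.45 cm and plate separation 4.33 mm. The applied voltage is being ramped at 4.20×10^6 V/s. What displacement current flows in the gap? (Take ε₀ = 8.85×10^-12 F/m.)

3.21×10^-5 A

The field between the plates is E = V/d, so dE/dt = (4.20×10^6)/(4.33×10^-3 m) = 9.700×10^8 V/(m·s).
I_d = ε₀ A (dE/dt) = (8.85×10^-12)(3.739×10^-3)(9.700×10^8) = 3.21×10^-5 A.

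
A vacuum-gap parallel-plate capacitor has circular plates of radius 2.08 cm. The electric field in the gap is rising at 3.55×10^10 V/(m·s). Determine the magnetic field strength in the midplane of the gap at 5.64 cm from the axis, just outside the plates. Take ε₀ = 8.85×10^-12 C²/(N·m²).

I_d = ε₀ dΦ_E/dt = ε₀ πR² (dE/dt) = (8.85×10^-12)(1.359×10^-3)(3.55×10^10) = 4.270×10^-4 A through the full plate area.
With r > R the enclosed displacement current is the full I_d; B = μ₀ I_d / (2πr) = 1.51×10^-9 T.

1.51×10^-9 T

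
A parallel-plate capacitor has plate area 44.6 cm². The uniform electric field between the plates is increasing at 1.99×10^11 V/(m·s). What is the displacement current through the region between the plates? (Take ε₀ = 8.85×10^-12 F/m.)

I_d = ε₀ A (dE/dt) = (8.85×10^-12)(4.46×10^-3 m²)(1.99×10^11) = 7.85×10^-3 A.

7.85×10^-3 A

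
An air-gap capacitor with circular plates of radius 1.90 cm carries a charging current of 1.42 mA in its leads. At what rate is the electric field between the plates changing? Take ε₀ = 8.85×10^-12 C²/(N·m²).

1.41×10^11 V/(m·s)

Charge continuity gives I_d = I = 1.42×10^-3 A between the plates.
Then dE/dt = I_d/(ε₀A) = 1.41×10^11 V/(m·s).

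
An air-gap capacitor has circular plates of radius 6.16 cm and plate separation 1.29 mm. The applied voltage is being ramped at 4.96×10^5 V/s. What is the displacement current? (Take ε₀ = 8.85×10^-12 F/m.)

The displacement current equals the charging current C dV/dt. With C = ε₀A/d = (8.85×10^-12)(0.01192)/(1.29×10^-3) = 8.178×10^-11 F, I_d = (8.178×10^-11)(4.96×10^5) = 4.06×10^-5 A.

4.06×10^-5 A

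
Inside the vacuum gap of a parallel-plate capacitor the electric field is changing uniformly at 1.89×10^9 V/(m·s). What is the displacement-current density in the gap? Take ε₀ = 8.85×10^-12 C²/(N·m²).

J_d = ε₀ dE/dt = (8.85×10^-12)(1.89×10^9) = 0.0167 A/m².

0.0167 A/m²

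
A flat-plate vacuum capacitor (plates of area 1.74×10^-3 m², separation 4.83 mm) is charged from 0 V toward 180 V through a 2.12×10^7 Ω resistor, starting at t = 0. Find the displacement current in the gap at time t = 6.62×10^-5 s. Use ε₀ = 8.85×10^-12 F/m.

3.19×10^-6 A

C = ε₀A/d = (8.85×10^-12)(1.74×10^-3)/(4.83×10^-3) = 3.188×10^-12 F and τ = RC = 6.759×10^-5 s. I_d in the gap equals the RC charging current.
I_d(t) = (V₀/R) e^(−t/τ) = 8.491×10^-6 · e^(−0.9794) = 3.19×10^-6 A.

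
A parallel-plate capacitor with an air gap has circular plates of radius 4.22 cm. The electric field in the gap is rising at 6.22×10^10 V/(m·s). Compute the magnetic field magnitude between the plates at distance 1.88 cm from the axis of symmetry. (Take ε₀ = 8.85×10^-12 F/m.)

6.50×10^-9 T

Total displacement current: I_d = ε₀(πR²)(dE/dt) = (8.85×10^-12)(5.595×10^-3)(6.22×10^10) = 3.080×10^-3 A.
For r < R the Ampère–Maxwell law gives B(2πr) = μ₀ I_d (r²/R²), so B = μ₀ I_d r/(2πR²) = (4π×10^-7)(3.080×10^-3)(0.0188)/(2π·0.0422²) = 6.50×10^-9 T.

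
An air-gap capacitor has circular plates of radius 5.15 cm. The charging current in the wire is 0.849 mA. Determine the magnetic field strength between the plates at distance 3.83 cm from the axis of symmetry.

2.45×10^-9 T

Between the plates the displacement current equals the wire current: I_d = 0.849 mA = 8.49×10^-4 A.
An Ampèrian loop of radius r encloses a fraction (r/R)² of I_d. Then B·2πr = μ₀ I_d (r/R)², giving B = μ₀ I_d r/(2πR²) = 2.45×10^-9 T.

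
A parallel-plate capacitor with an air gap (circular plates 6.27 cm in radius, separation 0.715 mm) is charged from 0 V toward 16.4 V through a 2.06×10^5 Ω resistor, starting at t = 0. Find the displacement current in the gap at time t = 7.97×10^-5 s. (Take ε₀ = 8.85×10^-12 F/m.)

With C = ε₀A/d = (8.85×10^-12)(0.01235)/(7.15×10^-4) = 1.529×10^-10 F, the time constant is τ = RC = 3.150×10^-5 s, so t/τ = 2.530 and e^(−t/τ) = 0.07966.
I_d = I_cond = (V₀/R) e^(−t/τ) = (7.961×10^-5)(0.07966) = 6.34×10^-6 A.

6.34×10^-6 A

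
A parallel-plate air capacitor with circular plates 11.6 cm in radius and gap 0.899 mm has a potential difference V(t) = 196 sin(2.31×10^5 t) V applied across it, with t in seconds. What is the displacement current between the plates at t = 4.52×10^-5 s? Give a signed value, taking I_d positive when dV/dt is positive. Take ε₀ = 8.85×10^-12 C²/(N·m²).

dV/dt = (196)(2.31×10^5)·cos(10.4412) = -2.383×10^7 V/s.
I_d = C dV/dt with C = ε₀A/d = (8.85×10^-12)(0.04227)/(8.99×10^-4) = 4.161×10^-10 F, so I_d = (4.161×10^-10)(-2.383×10^7) = -9.92×10^-3 A.

-9.92×10^-3 A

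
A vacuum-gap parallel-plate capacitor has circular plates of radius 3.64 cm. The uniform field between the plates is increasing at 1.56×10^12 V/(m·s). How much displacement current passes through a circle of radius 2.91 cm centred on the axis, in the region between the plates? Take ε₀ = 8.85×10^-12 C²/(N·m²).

0.0367 A

I_d = ε₀ dΦ_E/dt = ε₀ πR² (dE/dt) = (8.85×10^-12)(4.162×10^-3)(1.56×10^12) = 0.05746 A through the full plate area.
Through an area πr² the displacement current is I_d·(πr²/πR²) = I_d (r/R)² = 0.0367 A.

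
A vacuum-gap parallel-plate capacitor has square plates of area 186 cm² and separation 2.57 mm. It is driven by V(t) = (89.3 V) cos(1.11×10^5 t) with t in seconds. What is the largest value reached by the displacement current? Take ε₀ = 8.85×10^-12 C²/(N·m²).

6.35×10^-4 A

C = ε₀A/d = (8.85×10^-12)(0.0186)/(2.57×10^-3) = 6.405×10^-11 F; ω = 1.11×10^5 rad/s.
I_d = C dV/dt, so |I_d|_max = C V₀ ω = (6.405×10^-11)(89.3)(1.11×10^5) = 6.35×10^-4 A.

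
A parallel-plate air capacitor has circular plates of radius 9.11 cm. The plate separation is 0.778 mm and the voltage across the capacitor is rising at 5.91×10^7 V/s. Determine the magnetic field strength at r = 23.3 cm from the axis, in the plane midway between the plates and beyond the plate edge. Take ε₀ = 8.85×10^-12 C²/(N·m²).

1.50×10^-8 T

I_d = C dV/dt with C = ε₀πR²/d = 2.966×10^-10 F, so I_d = (2.966×10^-10)(5.91×10^7) = 0.01753 A.
With r > R the enclosed displacement current is the full I_d; B = μ₀ I_d / (2πr) = 1.50×10^-8 T.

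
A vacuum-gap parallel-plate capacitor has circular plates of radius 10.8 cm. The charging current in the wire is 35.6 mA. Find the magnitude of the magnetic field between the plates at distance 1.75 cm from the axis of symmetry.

1.07×10^-8 T

No conduction current crosses the gap, so I_d there equals the 0.0356 A in the leads.
For r < R the Ampère–Maxwell law gives B(2πr) = μ₀ I_d (r²/R²), so B = μ₀ I_d r/(2πR²) = (4π×10^-7)(0.0356)(0.0175)/(2π·0.108²) = 1.07×10^-8 T.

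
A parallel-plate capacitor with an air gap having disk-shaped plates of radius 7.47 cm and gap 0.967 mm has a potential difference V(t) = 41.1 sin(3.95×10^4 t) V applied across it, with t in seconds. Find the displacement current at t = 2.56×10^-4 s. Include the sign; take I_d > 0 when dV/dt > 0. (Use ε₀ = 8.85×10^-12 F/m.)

-2.01×10^-4 A

C = ε₀A/d = (8.85×10^-12)(0.01753)/(9.67×10^-4) = 1.604×10^-10 F. dV/dt = V₀ω·cos(ωt); at ωt = 10.112 rad this factor is -0.7730.
I_d = C dV/dt = (1.604×10^-10)(41.1)(3.95×10^4)(-0.7730) = -2.01×10^-4 A.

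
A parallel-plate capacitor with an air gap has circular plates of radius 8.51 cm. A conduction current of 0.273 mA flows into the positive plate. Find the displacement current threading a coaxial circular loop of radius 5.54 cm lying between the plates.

Between the plates the displacement current equals the wire current: I_d = 0.273 mA = 2.73×10^-4 A.
The field is uniform, so I_d,enc = I_d (r/R)² = (2.73×10^-4)(5.54/8.51)² = 1.16×10^-4 A.

1.16×10^-4 A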